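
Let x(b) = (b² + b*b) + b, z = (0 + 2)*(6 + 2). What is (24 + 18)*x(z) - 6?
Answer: 22170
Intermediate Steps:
z = 16 (z = 2*8 = 16)
x(b) = b + 2*b² (x(b) = (b² + b²) + b = 2*b² + b = b + 2*b²)
(24 + 18)*x(z) - 6 = (24 + 18)*(16*(1 + 2*16)) - 6 = 42*(16*(1 + 32)) - 6 = 42*(16*33) - 6 = 42*528 - 6 = 22176 - 6 = 22170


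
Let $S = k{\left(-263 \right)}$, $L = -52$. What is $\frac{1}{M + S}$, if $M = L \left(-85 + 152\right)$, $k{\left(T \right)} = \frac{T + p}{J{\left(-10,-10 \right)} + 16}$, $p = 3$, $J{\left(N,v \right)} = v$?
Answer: $- \frac{3}{10582} \approx -0.0002835$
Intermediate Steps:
$k{\left(T \right)} = \frac{1}{2} + \frac{T}{6}$ ($k{\left(T \right)} = \frac{T + 3}{-10 + 16} = \frac{3 + T}{6} = \left(3 + T\right) \frac{1}{6} = \frac{1}{2} + \frac{T}{6}$)
$M = -3484$ ($M = - 52 \left(-85 + 152\right) = \left(-52\right) 67 = -3484$)
$S = - \frac{130}{3}$ ($S = \frac{1}{2} + \frac{1}{6} \left(-263\right) = \frac{1}{2} - \frac{263}{6} = - \frac{130}{3} \approx -43.333$)
$\frac{1}{M + S} = \frac{1}{-3484 - \frac{130}{3}} = \frac{1}{- \frac{10582}{3}} = - \frac{3}{10582}$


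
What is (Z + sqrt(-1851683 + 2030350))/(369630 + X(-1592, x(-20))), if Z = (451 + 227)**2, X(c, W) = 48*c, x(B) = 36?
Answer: 76614/48869 + sqrt(178667)/293214 ≈ 1.5692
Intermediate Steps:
Z = 459684 (Z = 678**2 = 459684)
(Z + sqrt(-1851683 + 2030350))/(369630 + X(-1592, x(-20))) = (459684 + sqrt(-1851683 + 2030350))/(369630 + 48*(-1592)) = (459684 + sqrt(178667))/(369630 - 76416) = (459684 + sqrt(178667))/293214 = (459684 + sqrt(178667))*(1/293214) = 76614/48869 + sqrt(178667)/293214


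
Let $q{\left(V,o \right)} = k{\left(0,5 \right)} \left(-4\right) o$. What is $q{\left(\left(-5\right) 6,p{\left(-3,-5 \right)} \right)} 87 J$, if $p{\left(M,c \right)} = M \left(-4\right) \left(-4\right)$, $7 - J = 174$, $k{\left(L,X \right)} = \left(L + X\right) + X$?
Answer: $-27895680$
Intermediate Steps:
$k{\left(L,X \right)} = L + 2 X$
$J = -167$ ($J = 7 - 174 = -167$)
$p{\left(M,c \right)} = 16 M$ ($p{\left(M,c \right)} = - 4 M \left(-4\right) = 16 M$)
$q{\left(V,o \right)} = - 40 o$ ($q{\left(V,o \right)} = \left(0 + 2 \cdot 5\right) \left(-4\right) o = \left(0 + 10\right) \left(-4\right) o = 10 \left(-4\right) o = - 40 o$)
$q{\left(\left(-5\right) 6,p{\left(-3,-5 \right)} \right)} 87 J = - 40 \cdot 16 \left(-3\right) 87 \left(-167\right) = \left(-40\right) \left(-48\right) 87 \left(-167\right) = 1920 \cdot 87 \left(-167\right) = 167040 \left(-167\right) = -27895680$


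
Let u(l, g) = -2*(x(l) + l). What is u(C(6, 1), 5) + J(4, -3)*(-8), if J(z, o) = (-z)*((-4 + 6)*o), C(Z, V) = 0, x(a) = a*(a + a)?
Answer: -192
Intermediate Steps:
x(a) = 2*a² (x(a) = a*(2*a) = 2*a²)
J(z, o) = -2*o*z (J(z, o) = (-z)*(2*o) = -2*o*z)
u(l, g) = -4*l² - 2*l (u(l, g) = -2*(2*l² + l) = -2*(l + 2*l²) = -4*l² - 2*l)
u(C(6, 1), 5) + J(4, -3)*(-8) = 2*0*(-1 - 2*0) - 2*(-3)*4*(-8) = 2*0*(-1 + 0) + 24*(-8) = 2*0*(-1) - 192 = 0 - 192 = -192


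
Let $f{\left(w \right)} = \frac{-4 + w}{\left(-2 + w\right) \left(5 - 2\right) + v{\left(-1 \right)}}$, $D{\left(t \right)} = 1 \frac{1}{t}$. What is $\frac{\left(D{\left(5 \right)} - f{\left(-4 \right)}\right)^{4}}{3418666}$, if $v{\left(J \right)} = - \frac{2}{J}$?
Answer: $\frac{81}{34186660000} \approx 2.3693 \cdot 10^{-9}$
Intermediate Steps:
$D{\left(t \right)} = \frac{1}{t}$
$f{\left(w \right)} = \frac{-4 + w}{-4 + 3 w}$ ($f{\left(w \right)} = \frac{-4 + w}{\left(-2 + w\right) \left(5 - 2\right) - \frac{2}{-1}} = \frac{-4 + w}{\left(-2 + w\right) 3 - -2} = \frac{-4 + w}{\left(-6 + 3 w\right) + 2} = \frac{-4 + w}{-4 + 3 w}$)
$\frac{\left(D{\left(5 \right)} - f{\left(-4 \right)}\right)^{4}}{3418666} = \frac{\left(\frac{1}{5} - \frac{-4 - 4}{-4 + 3 \left(-4\right)}\right)^{4}}{3418666} = \left(\frac{1}{5} - \frac{1}{-4 - 12} \left(-8\right)\right)^{4} \cdot \frac{1}{3418666} = \left(\frac{1}{5} - \frac{1}{-16} \left(-8\right)\right)^{4} \cdot \frac{1}{3418666} = \left(\frac{1}{5} - \left(- \frac{1}{16}\right) \left(-8\right)\right)^{4} \cdot \frac{1}{3418666} = \left(\frac{1}{5} - \frac{1}{2}\right)^{4} \cdot \frac{1}{3418666} = \left(- \frac{3}{10}\right)^{4} \cdot \frac{1}{3418666} = \frac{81}{10000} \cdot \frac{1}{3418666} = \frac{81}{34186660000}$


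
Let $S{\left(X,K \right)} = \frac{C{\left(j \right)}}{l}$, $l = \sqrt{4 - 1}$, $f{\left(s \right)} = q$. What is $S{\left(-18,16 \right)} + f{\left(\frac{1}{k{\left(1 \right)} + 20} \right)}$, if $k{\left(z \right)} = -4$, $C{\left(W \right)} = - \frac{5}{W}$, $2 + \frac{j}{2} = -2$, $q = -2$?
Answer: $-2 + \frac{5 \sqrt{3}}{24} \approx -1.6392$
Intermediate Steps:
$j = -8$ ($j = -4 + 2 \left(-2\right) = -4 - 4 = -8$)
$f{\left(s \right)} = -2$
$l = \sqrt{3} \approx 1.732$
$S{\left(X,K \right)} = \frac{5 \sqrt{3}}{24}$ ($S{\left(X,K \right)} = \frac{\left(-5\right) \frac{1}{-8}}{\sqrt{3}} = \left(-5\right) \left(- \frac{1}{8}\right) \frac{\sqrt{3}}{3} = \frac{5 \frac{\sqrt{3}}{3}}{8} = \frac{5 \sqrt{3}}{24}$)
$S{\left(-18,16 \right)} + f{\left(\frac{1}{k{\left(1 \right)} + 20} \right)} = \frac{5 \sqrt{3}}{24} - 2 = -2 + \frac{5 \sqrt{3}}{24}$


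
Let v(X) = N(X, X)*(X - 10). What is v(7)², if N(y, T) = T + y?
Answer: 1764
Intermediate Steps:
v(X) = 2*X*(-10 + X) (v(X) = (X + X)*(X - 10) = (2*X)*(-10 + X) = 2*X*(-10 + X))
v(7)² = (2*7*(-10 + 7))² = (2*7*(-3))² = (-42)² = 1764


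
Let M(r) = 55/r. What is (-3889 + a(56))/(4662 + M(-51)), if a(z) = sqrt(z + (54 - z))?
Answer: -198339/237707 + 153*sqrt(6)/237707 ≈ -0.83281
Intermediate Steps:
a(z) = 3*sqrt(6) (a(z) = sqrt(54) = 3*sqrt(6))
(-3889 + a(56))/(4662 + M(-51)) = (-3889 + 3*sqrt(6))/(4662 + 55/(-51)) = (-3889 + 3*sqrt(6))/(4662 + 55*(-1/51)) = (-3889 + 3*sqrt(6))/(4662 - 55/51) = (-3889 + 3*sqrt(6))/(237707/51) = (-3889 + 3*sqrt(6))*(51/237707) = -198339/237707 + 153*sqrt(6)/237707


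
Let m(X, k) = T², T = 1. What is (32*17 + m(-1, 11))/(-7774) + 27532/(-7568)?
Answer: -27269791/7354204 ≈ -3.7081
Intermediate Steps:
m(X, k) = 1 (m(X, k) = 1² = 1)
(32*17 + m(-1, 11))/(-7774) + 27532/(-7568) = (32*17 + 1)/(-7774) + 27532/(-7568) = (544 + 1)*(-1/7774) + 27532*(-1/7568) = 545*(-1/7774) - 6883/1892 = -545/7774 - 6883/1892 = -27269791/7354204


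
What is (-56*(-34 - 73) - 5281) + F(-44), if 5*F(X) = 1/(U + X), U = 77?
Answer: 117316/165 ≈ 711.01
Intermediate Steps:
F(X) = 1/(5*(77 + X))
(-56*(-34 - 73) - 5281) + F(-44) = (-56*(-34 - 73) - 5281) + 1/(5*(77 - 44)) = (-56*(-107) - 5281) + (1/5)/33 = (5992 - 5281) + (1/5)*(1/33) = 711 + 1/165 = 117316/165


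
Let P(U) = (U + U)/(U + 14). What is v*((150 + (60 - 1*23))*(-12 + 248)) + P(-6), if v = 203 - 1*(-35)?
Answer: 21006829/2 ≈ 1.0503e+7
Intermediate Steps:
v = 238 (v = 203 + 35 = 238)
P(U) = 2*U/(14 + U) (P(U) = (2*U)/(14 + U) = 2*U/(14 + U))
v*((150 + (60 - 1*23))*(-12 + 248)) + P(-6) = 238*((150 + (60 - 1*23))*(-12 + 248)) + 2*(-6)/(14 - 6) = 238*((150 + (60 - 23))*236) + 2*(-6)/8 = 238*((150 + 37)*236) + 2*(-6)*(1/8) = 238*(187*236) - 3/2 = 238*44132 - 3/2 = 10503416 - 3/2 = 21006829/2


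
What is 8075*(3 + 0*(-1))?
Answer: 24225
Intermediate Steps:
8075*(3 + 0*(-1)) = 8075*(3 + 0) = 8075*3 = 24225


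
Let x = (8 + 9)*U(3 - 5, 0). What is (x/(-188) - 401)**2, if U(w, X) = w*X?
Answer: 160801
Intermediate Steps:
U(w, X) = X*w
x = 0 (x = (8 + 9)*(0*(3 - 5)) = 17*(0*(-2)) = 17*0 = 0)
(x/(-188) - 401)**2 = (0/(-188) - 401)**2 = (0*(-1/188) - 401)**2 = (0 - 401)**2 = (-401)**2 = 160801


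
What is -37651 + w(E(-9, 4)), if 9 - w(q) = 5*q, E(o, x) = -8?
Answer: -37602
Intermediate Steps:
w(q) = 9 - 5*q
-37651 + w(E(-9, 4)) = -37651 + (9 - 5*(-8)) = -37651 + (9 + 40) = -37651 + 49 = -37602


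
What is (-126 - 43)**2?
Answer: 28561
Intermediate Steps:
(-126 - 43)**2 = (-169)**2 = 28561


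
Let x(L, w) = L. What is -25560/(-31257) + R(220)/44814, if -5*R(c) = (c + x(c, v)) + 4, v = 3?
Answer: 105802798/129699185 ≈ 0.81575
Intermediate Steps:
R(c) = -4/5 - 2*c/5 (R(c) = -((c + c) + 4)/5 = -(2*c + 4)/5 = -(4 + 2*c)/5 = -4/5 - 2*c/5)
-25560/(-31257) + R(220)/44814 = -25560/(-31257) + (-4/5 - 2/5*220)/44814 = -25560*(-1/31257) + (-4/5 - 88)*(1/44814) = 2840/3473 - 444/5*1/44814 = 2840/3473 - 74/37345 = 105802798/129699185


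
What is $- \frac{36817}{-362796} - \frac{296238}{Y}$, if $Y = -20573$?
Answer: $\frac{15461628227}{1066257444} \approx 14.501$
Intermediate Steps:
$- \frac{36817}{-362796} - \frac{296238}{Y} = - \frac{36817}{-362796} - \frac{296238}{-20573} = \left(-36817\right) \left(- \frac{1}{362796}\right) - - \frac{296238}{20573} = \frac{36817}{362796} + \frac{296238}{20573} = \frac{15461628227}{1066257444}$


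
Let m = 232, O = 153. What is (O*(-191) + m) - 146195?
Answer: -175186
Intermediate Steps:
(O*(-191) + m) - 146195 = (153*(-191) + 232) - 146195 = (-29223 + 232) - 146195 = -28991 - 146195 = -175186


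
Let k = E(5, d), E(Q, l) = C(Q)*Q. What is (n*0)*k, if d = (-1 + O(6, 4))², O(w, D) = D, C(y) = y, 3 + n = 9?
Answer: 0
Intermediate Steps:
n = 6 (n = -3 + 9 = 6)
d = 9 (d = (-1 + 4)² = 3² = 9)
E(Q, l) = Q² (E(Q, l) = Q*Q = Q²)
k = 25 (k = 5² = 25)
(n*0)*k = (6*0)*25 = 0*25 = 0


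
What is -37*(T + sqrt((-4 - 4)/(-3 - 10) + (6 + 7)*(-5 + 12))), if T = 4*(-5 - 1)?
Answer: 888 - 37*sqrt(15483)/13 ≈ 533.85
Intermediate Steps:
T = -24 (T = 4*(-6) = -24)
-37*(T + sqrt((-4 - 4)/(-3 - 10) + (6 + 7)*(-5 + 12))) = -37*(-24 + sqrt((-4 - 4)/(-3 - 10) + (6 + 7)*(-5 + 12))) = -37*(-24 + sqrt(-8/(-13) + 13*7)) = -37*(-24 + sqrt(-8*(-1/13) + 91)) = -37*(-24 + sqrt(8/13 + 91)) = -37*(-24 + sqrt(1191/13)) = -37*(-24 + sqrt(15483)/13) = 888 - 37*sqrt(15483)/13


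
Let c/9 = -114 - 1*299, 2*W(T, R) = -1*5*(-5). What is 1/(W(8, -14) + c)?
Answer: -2/7409 ≈ -0.00026994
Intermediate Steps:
W(T, R) = 25/2 (W(T, R) = (-1*5*(-5))/2 = (-5*(-5))/2 = (½)*25 = 25/2)
c = -3717 (c = 9*(-114 - 1*299) = 9*(-114 - 299) = 9*(-413) = -3717)
1/(W(8, -14) + c) = 1/(25/2 - 3717) = 1/(-7409/2) = -2/7409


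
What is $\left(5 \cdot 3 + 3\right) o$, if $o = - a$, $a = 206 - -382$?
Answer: $-10584$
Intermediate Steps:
$a = 588$ ($a = 206 + 382 = 588$)
$o = -588$ ($o = \left(-1\right) 588 = -588$)
$\left(5 \cdot 3 + 3\right) o = \left(5 \cdot 3 + 3\right) \left(-588\right) = \left(15 + 3\right) \left(-588\right) = 18 \left(-588\right) = -10584$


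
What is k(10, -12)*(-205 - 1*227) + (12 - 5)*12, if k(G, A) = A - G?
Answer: 9588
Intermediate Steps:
k(10, -12)*(-205 - 1*227) + (12 - 5)*12 = (-12 - 1*10)*(-205 - 1*227) + (12 - 5)*12 = (-12 - 10)*(-205 - 227) + 7*12 = -22*(-432) + 84 = 9504 + 84 = 9588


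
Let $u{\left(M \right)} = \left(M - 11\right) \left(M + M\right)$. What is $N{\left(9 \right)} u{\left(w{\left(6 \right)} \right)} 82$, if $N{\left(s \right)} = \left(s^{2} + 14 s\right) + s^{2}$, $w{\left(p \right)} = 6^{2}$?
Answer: $42508800$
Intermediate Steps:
$w{\left(p \right)} = 36$
$u{\left(M \right)} = 2 M \left(-11 + M\right)$ ($u{\left(M \right)} = \left(-11 + M\right) 2 M = 2 M \left(-11 + M\right)$)
$N{\left(s \right)} = 2 s^{2} + 14 s$
$N{\left(9 \right)} u{\left(w{\left(6 \right)} \right)} 82 = 2 \cdot 9 \left(7 + 9\right) 2 \cdot 36 \left(-11 + 36\right) 82 = 2 \cdot 9 \cdot 16 \cdot 2 \cdot 36 \cdot 25 \cdot 82 = 288 \cdot 1800 \cdot 82 = 518400 \cdot 82 = 42508800$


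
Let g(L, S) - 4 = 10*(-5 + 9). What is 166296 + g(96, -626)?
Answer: 166340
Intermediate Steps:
g(L, S) = 44 (g(L, S) = 4 + 10*(-5 + 9) = 4 + 10*4 = 4 + 40 = 44)
166296 + g(96, -626) = 166296 + 44 = 166340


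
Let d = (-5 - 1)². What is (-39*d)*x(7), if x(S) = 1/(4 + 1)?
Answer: -1404/5 ≈ -280.80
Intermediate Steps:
x(S) = ⅕ (x(S) = 1/5 = ⅕)
d = 36 (d = (-6)² = 36)
(-39*d)*x(7) = -39*36*(⅕) = -1404*⅕ = -1404/5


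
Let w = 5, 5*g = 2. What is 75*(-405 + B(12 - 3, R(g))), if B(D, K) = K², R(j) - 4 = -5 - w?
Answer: -27675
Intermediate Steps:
g = ⅖ (g = (⅕)*2 = ⅖ ≈ 0.40000)
R(j) = -6 (R(j) = 4 + (-5 - 1*5) = 4 + (-5 - 5) = 4 - 10 = -6)
75*(-405 + B(12 - 3, R(g))) = 75*(-405 + (-6)²) = 75*(-405 + 36) = 75*(-369) = -27675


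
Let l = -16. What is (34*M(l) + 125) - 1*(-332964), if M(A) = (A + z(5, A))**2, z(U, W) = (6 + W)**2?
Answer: 572993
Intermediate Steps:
M(A) = (A + (6 + A)**2)**2
(34*M(l) + 125) - 1*(-332964) = (34*(-16 + (6 - 16)**2)**2 + 125) - 1*(-332964) = (34*(-16 + (-10)**2)**2 + 125) + 332964 = (34*(-16 + 100)**2 + 125) + 332964 = (34*84**2 + 125) + 332964 = (34*7056 + 125) + 332964 = (239904 + 125) + 332964 = 240029 + 332964 = 572993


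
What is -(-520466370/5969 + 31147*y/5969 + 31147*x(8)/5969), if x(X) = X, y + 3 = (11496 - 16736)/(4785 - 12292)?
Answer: 3905808726665/44809283 ≈ 87165.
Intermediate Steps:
y = -17281/7507 (y = -3 + (11496 - 16736)/(4785 - 12292) = -3 - 5240/(-7507) = -3 - 5240*(-1/7507) = -3 + 5240/7507 = -17281/7507 ≈ -2.3020)
-(-520466370/5969 + 31147*y/5969 + 31147*x(8)/5969) = -62294/(11938/((-16710 - 17281/7507) + 8)) = -62294/(11938/(-125459251/7507 + 8)) = -62294/(11938/(-125399195/7507)) = -62294/(11938*(-7507/125399195)) = -62294/(-89618566/125399195) = -62294*(-125399195/89618566) = 3905808726665/44809283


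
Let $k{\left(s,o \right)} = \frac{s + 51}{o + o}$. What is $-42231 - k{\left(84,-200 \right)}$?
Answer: $- \frac{3378453}{80} \approx -42231.0$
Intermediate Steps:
$k{\left(s,o \right)} = \frac{51 + s}{2 o}$
$-42231 - k{\left(84,-200 \right)} = -42231 - \frac{51 + 84}{2 \left(-200\right)} = -42231 - \frac{1}{2} \left(- \frac{1}{200}\right) 135 = -42231 - - \frac{27}{80} = -42231 + \frac{27}{80} = - \frac{3378453}{80}$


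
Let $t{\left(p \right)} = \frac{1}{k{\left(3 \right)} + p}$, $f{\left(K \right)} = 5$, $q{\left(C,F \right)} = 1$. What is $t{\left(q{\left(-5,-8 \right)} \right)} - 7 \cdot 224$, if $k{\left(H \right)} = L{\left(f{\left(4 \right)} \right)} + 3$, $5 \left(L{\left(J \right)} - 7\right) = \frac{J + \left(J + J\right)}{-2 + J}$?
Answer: $- \frac{18815}{12} \approx -1567.9$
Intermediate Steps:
$L{\left(J \right)} = 7 + \frac{3 J}{5 \left(-2 + J\right)}$ ($L{\left(J \right)} = 7 + \frac{\left(J + \left(J + J\right)\right) \frac{1}{-2 + J}}{5} = 7 + \frac{\left(J + 2 J\right) \frac{1}{-2 + J}}{5} = 7 + \frac{3 J \frac{1}{-2 + J}}{5} = 7 + \frac{3 J}{5 \left(-2 + J\right)}$)
$k{\left(H \right)} = 11$ ($k{\left(H \right)} = \frac{2 \left(-35 + 19 \cdot 5\right)}{5 \left(-2 + 5\right)} + 3 = \frac{2 \left(-35 + 95\right)}{5 \cdot 3} + 3 = \frac{2}{5} \cdot \frac{1}{3} \cdot 60 + 3 = 8 + 3 = 11$)
$t{\left(p \right)} = \frac{1}{11 + p}$
$t{\left(q{\left(-5,-8 \right)} \right)} - 7 \cdot 224 = \frac{1}{11 + 1} - 7 \cdot 224 = \frac{1}{12} - 1568 = - \frac{18815}{12}$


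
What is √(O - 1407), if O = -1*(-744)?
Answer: I*√663 ≈ 25.749*I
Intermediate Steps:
O = 744
√(O - 1407) = √(744 - 1407) = √(-663) = I*√663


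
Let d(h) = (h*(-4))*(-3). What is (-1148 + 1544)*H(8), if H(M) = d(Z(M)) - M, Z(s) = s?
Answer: 34848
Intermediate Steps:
d(h) = 12*h (d(h) = -4*h*(-3) = 12*h)
H(M) = 11*M (H(M) = 12*M - M = 11*M)
(-1148 + 1544)*H(8) = (-1148 + 1544)*(11*8) = 396*88 = 34848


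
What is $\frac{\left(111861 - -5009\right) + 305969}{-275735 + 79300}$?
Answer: $- \frac{422839}{196435} \approx -2.1526$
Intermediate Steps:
$\frac{\left(111861 - -5009\right) + 305969}{-275735 + 79300} = \frac{\left(111861 + 5009\right) + 305969}{-196435} = \left(116870 + 305969\right) \left(- \frac{1}{196435}\right) = 422839 \left(- \frac{1}{196435}\right) = - \frac{422839}{196435}$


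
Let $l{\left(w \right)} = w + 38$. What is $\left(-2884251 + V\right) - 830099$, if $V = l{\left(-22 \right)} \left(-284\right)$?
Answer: $-3718894$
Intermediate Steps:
$l{\left(w \right)} = 38 + w$
$V = -4544$ ($V = \left(38 - 22\right) \left(-284\right) = 16 \left(-284\right) = -4544$)
$\left(-2884251 + V\right) - 830099 = \left(-2884251 - 4544\right) - 830099 = -2888795 - 830099 = -3718894$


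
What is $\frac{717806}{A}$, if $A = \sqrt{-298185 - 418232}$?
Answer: $- \frac{717806 i \sqrt{716417}}{716417} \approx - 848.06 i$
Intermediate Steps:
$A = i \sqrt{716417}$ ($A = \sqrt{-716417} = i \sqrt{716417} \approx 846.41 i$)
$\frac{717806}{A} = \frac{717806}{i \sqrt{716417}} = 717806 \left(- \frac{i \sqrt{716417}}{716417}\right) = - \frac{717806 i \sqrt{716417}}{716417}$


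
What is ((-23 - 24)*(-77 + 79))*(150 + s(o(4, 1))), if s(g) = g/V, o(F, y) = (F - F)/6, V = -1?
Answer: -14100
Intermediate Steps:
o(F, y) = 0 (o(F, y) = 0*(⅙) = 0)
s(g) = -g (s(g) = g/(-1) = g*(-1) = -g)
((-23 - 24)*(-77 + 79))*(150 + s(o(4, 1))) = ((-23 - 24)*(-77 + 79))*(150 - 1*0) = (-47*2)*(150 + 0) = -94*150 = -14100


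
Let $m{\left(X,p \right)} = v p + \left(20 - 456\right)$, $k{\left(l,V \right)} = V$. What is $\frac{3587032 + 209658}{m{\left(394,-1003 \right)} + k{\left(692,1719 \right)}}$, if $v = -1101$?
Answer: $\frac{1898345}{552793} \approx 3.4341$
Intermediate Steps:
$m{\left(X,p \right)} = -436 - 1101 p$ ($m{\left(X,p \right)} = - 1101 p + \left(20 - 456\right) = - 1101 p - 436 = -436 - 1101 p$)
$\frac{3587032 + 209658}{m{\left(394,-1003 \right)} + k{\left(692,1719 \right)}} = \frac{3587032 + 209658}{\left(-436 - -1104303\right) + 1719} = \frac{3796690}{\left(-436 + 1104303\right) + 1719} = \frac{3796690}{1103867 + 1719} = \frac{3796690}{1105586} = 3796690 \cdot \frac{1}{1105586} = \frac{1898345}{552793}$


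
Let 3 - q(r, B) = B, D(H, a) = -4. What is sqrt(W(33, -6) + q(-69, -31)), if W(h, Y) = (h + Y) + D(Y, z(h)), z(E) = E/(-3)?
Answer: sqrt(57) ≈ 7.5498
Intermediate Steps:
z(E) = -E/3 (z(E) = E*(-1/3) = -E/3)
q(r, B) = 3 - B
W(h, Y) = -4 + Y + h (W(h, Y) = (h + Y) - 4 = (Y + h) - 4 = -4 + Y + h)
sqrt(W(33, -6) + q(-69, -31)) = sqrt((-4 - 6 + 33) + (3 - 1*(-31))) = sqrt(23 + (3 + 31)) = sqrt(23 + 34) = sqrt(57)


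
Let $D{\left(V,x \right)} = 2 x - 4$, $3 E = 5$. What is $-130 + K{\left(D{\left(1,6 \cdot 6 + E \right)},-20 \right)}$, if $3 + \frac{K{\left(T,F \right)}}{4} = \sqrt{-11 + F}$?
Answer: $-142 + 4 i \sqrt{31} \approx -142.0 + 22.271 i$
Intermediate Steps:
$E = \frac{5}{3}$ ($E = \frac{1}{3} \cdot 5 = \frac{5}{3} \approx 1.6667$)
$D{\left(V,x \right)} = -4 + 2 x$
$K{\left(T,F \right)} = -12 + 4 \sqrt{-11 + F}$
$-130 + K{\left(D{\left(1,6 \cdot 6 + E \right)},-20 \right)} = -130 - \left(12 - 4 \sqrt{-11 - 20}\right) = -130 - \left(12 - 4 \sqrt{-31}\right) = -130 - \left(12 - 4 i \sqrt{31}\right) = -142 + 4 i \sqrt{31}$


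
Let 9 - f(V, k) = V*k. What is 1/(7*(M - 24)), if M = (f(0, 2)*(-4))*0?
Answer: -1/168 ≈ -0.0059524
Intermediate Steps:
f(V, k) = 9 - V*k
M = 0 (M = ((9 - 1*0*2)*(-4))*0 = ((9 + 0)*(-4))*0 = (9*(-4))*0 = -36*0 = 0)
1/(7*(M - 24)) = 1/(7*(0 - 24)) = 1/(7*(-24)) = 1/(-168) = -1/168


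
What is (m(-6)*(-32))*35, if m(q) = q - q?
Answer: 0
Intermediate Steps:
m(q) = 0
(m(-6)*(-32))*35 = (0*(-32))*35 = 0*35 = 0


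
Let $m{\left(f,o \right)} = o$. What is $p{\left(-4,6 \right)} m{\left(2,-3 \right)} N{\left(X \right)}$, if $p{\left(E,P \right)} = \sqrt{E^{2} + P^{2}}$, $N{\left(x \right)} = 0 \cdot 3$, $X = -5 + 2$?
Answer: $0$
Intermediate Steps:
$X = -3$
$N{\left(x \right)} = 0$
$p{\left(-4,6 \right)} m{\left(2,-3 \right)} N{\left(X \right)} = \sqrt{\left(-4\right)^{2} + 6^{2}} \left(-3\right) 0 = \sqrt{16 + 36} \left(-3\right) 0 = \sqrt{52} \left(-3\right) 0 = 2 \sqrt{13} \left(-3\right) 0 = - 6 \sqrt{13} \cdot 0 = 0$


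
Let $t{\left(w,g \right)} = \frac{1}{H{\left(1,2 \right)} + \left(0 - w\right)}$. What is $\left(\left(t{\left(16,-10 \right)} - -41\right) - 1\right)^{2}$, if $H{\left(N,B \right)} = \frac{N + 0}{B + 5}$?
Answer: $\frac{19651489}{12321} \approx 1595.0$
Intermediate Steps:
$H{\left(N,B \right)} = \frac{N}{5 + B}$
$t{\left(w,g \right)} = \frac{1}{\frac{1}{7} - w}$ ($t{\left(w,g \right)} = \frac{1}{1 \frac{1}{5 + 2} + \left(0 - w\right)} = \frac{1}{1 \cdot \frac{1}{7} - w} = \frac{1}{\frac{1}{7} - w}$)
$\left(\left(t{\left(16,-10 \right)} - -41\right) - 1\right)^{2} = \left(\left(- \frac{7}{-1 + 7 \cdot 16} - -41\right) - 1\right)^{2} = \left(\left(- \frac{7}{-1 + 112} + 41\right) - 1\right)^{2} = \left(\left(- \frac{7}{111} + 41\right) - 1\right)^{2} = \left(\frac{4544}{111} - 1\right)^{2} = \left(\frac{4433}{111}\right)^{2} = \frac{19651489}{12321}$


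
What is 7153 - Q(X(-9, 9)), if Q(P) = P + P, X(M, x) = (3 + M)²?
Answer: 7081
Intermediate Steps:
Q(P) = 2*P
7153 - Q(X(-9, 9)) = 7153 - 2*(3 - 9)² = 7153 - 2*(-6)² = 7153 - 2*36 = 7153 - 1*72 = 7153 - 72 = 7081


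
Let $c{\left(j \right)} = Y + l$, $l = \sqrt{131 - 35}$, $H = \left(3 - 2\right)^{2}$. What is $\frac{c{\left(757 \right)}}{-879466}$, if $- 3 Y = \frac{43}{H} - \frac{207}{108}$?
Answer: $\frac{493}{31660776} - \frac{2 \sqrt{6}}{439733} \approx 4.4305 \cdot 10^{-6}$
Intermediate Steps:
$H = 1$ ($H = 1^{2} = 1$)
$Y = - \frac{493}{36}$ ($Y = - \frac{\frac{43}{1} - \frac{207}{108}}{3} = - \frac{43 \cdot 1 - \frac{23}{12}}{3} = - \frac{43 - \frac{23}{12}}{3} = \left(- \frac{1}{3}\right) \frac{493}{12} = - \frac{493}{36} \approx -13.694$)
$l = 4 \sqrt{6}$ ($l = \sqrt{96} = 4 \sqrt{6} \approx 9.798$)
$c{\left(j \right)} = - \frac{493}{36} + 4 \sqrt{6}$
$\frac{c{\left(757 \right)}}{-879466} = \frac{- \frac{493}{36} + 4 \sqrt{6}}{-879466} = \left(- \frac{493}{36} + 4 \sqrt{6}\right) \left(- \frac{1}{879466}\right) = \frac{493}{31660776} - \frac{2 \sqrt{6}}{439733}$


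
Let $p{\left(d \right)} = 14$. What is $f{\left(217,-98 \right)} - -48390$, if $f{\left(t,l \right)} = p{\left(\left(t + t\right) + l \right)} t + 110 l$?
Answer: $40648$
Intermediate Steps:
$f{\left(t,l \right)} = 14 t + 110 l$
$f{\left(217,-98 \right)} - -48390 = \left(14 \cdot 217 + 110 \left(-98\right)\right) - -48390 = \left(3038 - 10780\right) + 48390 = -7742 + 48390 = 40648$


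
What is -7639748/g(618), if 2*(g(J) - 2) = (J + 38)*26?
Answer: -3819874/4265 ≈ -895.63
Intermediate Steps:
g(J) = 496 + 13*J (g(J) = 2 + ((J + 38)*26)/2 = 2 + ((38 + J)*26)/2 = 2 + (988 + 26*J)/2 = 2 + (494 + 13*J) = 496 + 13*J)
-7639748/g(618) = -7639748/(496 + 13*618) = -7639748/(496 + 8034) = -7639748/8530 = -7639748*1/8530 = -3819874/4265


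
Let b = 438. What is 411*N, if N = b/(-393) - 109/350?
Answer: -26870769/45850 ≈ -586.06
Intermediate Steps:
N = -65379/45850 (N = 438/(-393) - 109/350 = 438*(-1/393) - 109*1/350 = -146/131 - 109/350 = -65379/45850 ≈ -1.4259)
411*N = 411*(-65379/45850) = -26870769/45850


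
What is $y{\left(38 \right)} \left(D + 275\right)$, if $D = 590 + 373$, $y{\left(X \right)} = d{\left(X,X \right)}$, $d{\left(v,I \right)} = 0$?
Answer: $0$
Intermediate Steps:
$y{\left(X \right)} = 0$
$D = 963$
$y{\left(38 \right)} \left(D + 275\right) = 0 \left(963 + 275\right) = 0 \cdot 1238 = 0$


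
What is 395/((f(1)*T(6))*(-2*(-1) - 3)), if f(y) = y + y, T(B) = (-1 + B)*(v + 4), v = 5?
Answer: -79/18 ≈ -4.3889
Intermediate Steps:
T(B) = -9 + 9*B (T(B) = (-1 + B)*(5 + 4) = (-1 + B)*9 = -9 + 9*B)
f(y) = 2*y
395/((f(1)*T(6))*(-2*(-1) - 3)) = 395/(((2*1)*(-9 + 9*6))*(-2*(-1) - 3)) = 395/((2*(-9 + 54))*(2 - 3)) = 395/((2*45)*(-1)) = 395/(90*(-1)) = 395/(-90) = -1/90*395 = -79/18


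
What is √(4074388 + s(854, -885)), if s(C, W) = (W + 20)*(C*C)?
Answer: 4*I*√39173997 ≈ 25036.0*I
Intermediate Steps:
s(C, W) = C²*(20 + W) (s(C, W) = (20 + W)*C² = C²*(20 + W))
√(4074388 + s(854, -885)) = √(4074388 + 854²*(20 - 885)) = √(4074388 + 729316*(-865)) = √(4074388 - 630858340) = √(-626783952) = 4*I*√39173997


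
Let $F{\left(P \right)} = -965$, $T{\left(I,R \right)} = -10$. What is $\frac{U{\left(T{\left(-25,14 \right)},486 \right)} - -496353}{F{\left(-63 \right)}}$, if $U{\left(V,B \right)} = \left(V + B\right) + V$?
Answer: $- \frac{496819}{965} \approx -514.84$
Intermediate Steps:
$U{\left(V,B \right)} = B + 2 V$ ($U{\left(V,B \right)} = \left(B + V\right) + V = B + 2 V$)
$\frac{U{\left(T{\left(-25,14 \right)},486 \right)} - -496353}{F{\left(-63 \right)}} = \frac{\left(486 + 2 \left(-10\right)\right) - -496353}{-965} = \left(\left(486 - 20\right) + 496353\right) \left(- \frac{1}{965}\right) = \left(466 + 496353\right) \left(- \frac{1}{965}\right) = 496819 \left(- \frac{1}{965}\right) = - \frac{496819}{965}$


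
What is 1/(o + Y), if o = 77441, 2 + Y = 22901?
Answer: 1/100340 ≈ 9.9661e-6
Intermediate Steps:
Y = 22899 (Y = -2 + 22901 = 22899)
1/(o + Y) = 1/(77441 + 22899) = 1/100340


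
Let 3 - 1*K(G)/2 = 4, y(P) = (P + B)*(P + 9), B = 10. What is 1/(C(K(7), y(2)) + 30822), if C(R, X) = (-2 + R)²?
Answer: 1/30838 ≈ 3.2428e-5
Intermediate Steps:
y(P) = (9 + P)*(10 + P) (y(P) = (P + 10)*(P + 9) = (10 + P)*(9 + P) = (9 + P)*(10 + P))
K(G) = -2 (K(G) = 6 - 2*4 = 6 - 8 = -2)
1/(C(K(7), y(2)) + 30822) = 1/((-2 - 2)² + 30822) = 1/((-4)² + 30822) = 1/(16 + 30822) = 1/30838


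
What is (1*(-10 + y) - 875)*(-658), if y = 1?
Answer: 581672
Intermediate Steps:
(1*(-10 + y) - 875)*(-658) = (1*(-10 + 1) - 875)*(-658) = (1*(-9) - 875)*(-658) = (-9 - 875)*(-658) = -884*(-658) = 581672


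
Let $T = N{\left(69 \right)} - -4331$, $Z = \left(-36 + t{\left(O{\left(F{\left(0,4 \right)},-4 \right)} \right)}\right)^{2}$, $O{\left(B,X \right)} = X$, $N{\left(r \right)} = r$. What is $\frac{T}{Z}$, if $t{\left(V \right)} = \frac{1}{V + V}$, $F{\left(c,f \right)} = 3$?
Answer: $\frac{281600}{83521} \approx 3.3716$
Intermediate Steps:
$t{\left(V \right)} = \frac{1}{2 V}$
$Z = \frac{83521}{64}$ ($Z = \left(-36 + \frac{1}{2 \left(-4\right)}\right)^{2} = \left(-36 + \frac{1}{2} \left(- \frac{1}{4}\right)\right)^{2} = \left(-36 - \frac{1}{8}\right)^{2} = \left(- \frac{289}{8}\right)^{2} = \frac{83521}{64} \approx 1305.0$)
$T = 4400$ ($T = 69 - -4331 = 69 + 4331 = 4400$)
$\frac{T}{Z} = \frac{4400}{\frac{83521}{64}} = 4400 \cdot \frac{64}{83521} = \frac{281600}{83521}$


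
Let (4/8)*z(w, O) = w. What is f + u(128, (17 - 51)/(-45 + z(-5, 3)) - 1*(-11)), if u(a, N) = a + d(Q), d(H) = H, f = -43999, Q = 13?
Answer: -43858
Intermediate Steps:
z(w, O) = 2*w
u(a, N) = 13 + a (u(a, N) = a + 13 = 13 + a)
f + u(128, (17 - 51)/(-45 + z(-5, 3)) - 1*(-11)) = -43999 + (13 + 128) = -43999 + 141 = -43858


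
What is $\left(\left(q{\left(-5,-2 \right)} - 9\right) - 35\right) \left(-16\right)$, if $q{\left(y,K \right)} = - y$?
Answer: $624$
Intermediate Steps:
$\left(\left(q{\left(-5,-2 \right)} - 9\right) - 35\right) \left(-16\right) = \left(\left(\left(-1\right) \left(-5\right) - 9\right) - 35\right) \left(-16\right) = \left(\left(5 - 9\right) - 35\right) \left(-16\right) = \left(-4 - 35\right) \left(-16\right) = \left(-39\right) \left(-16\right) = 624$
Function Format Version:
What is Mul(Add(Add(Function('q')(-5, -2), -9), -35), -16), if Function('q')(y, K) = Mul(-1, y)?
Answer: 624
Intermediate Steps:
Mul(Add(Add(Function('q')(-5, -2), -9), -35), -16) = Mul(Add(Add(Mul(-1, -5), -9), -35), -16) = Mul(Add(Add(5, -9), -35), -16) = Mul(Add(-4, -35), -16) = Mul(-39, -16) = 624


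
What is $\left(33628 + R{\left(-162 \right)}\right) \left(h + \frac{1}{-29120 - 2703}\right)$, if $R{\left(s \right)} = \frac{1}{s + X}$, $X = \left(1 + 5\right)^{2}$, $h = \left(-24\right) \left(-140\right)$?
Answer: $\frac{453055986633433}{4009698} \approx 1.1299 \cdot 10^{8}$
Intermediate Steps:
$h = 3360$
$X = 36$ ($X = 6^{2} = 36$)
$R{\left(s \right)} = \frac{1}{36 + s}$ ($R{\left(s \right)} = \frac{1}{s + 36} = \frac{1}{36 + s}$)
$\left(33628 + R{\left(-162 \right)}\right) \left(h + \frac{1}{-29120 - 2703}\right) = \left(33628 + \frac{1}{36 - 162}\right) \left(3360 + \frac{1}{-29120 - 2703}\right) = \left(33628 + \frac{1}{-126}\right) \left(3360 + \frac{1}{-31823}\right) = \left(33628 - \frac{1}{126}\right) \left(3360 - \frac{1}{31823}\right) = \frac{4237127}{126} \cdot \frac{106925279}{31823} = \frac{453055986633433}{4009698}$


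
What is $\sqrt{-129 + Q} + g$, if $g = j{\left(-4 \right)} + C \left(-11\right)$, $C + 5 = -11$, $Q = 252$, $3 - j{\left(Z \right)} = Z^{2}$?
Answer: $163 + \sqrt{123} \approx 174.09$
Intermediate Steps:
$j{\left(Z \right)} = 3 - Z^{2}$
$C = -16$ ($C = -5 - 11 = -16$)
$g = 163$ ($g = \left(3 - \left(-4\right)^{2}\right) - -176 = \left(3 - 16\right) + 176 = -13 + 176 = 163$)
$\sqrt{-129 + Q} + g = \sqrt{-129 + 252} + 163 = \sqrt{123} + 163 = 163 + \sqrt{123}$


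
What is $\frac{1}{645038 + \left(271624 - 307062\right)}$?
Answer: $\frac{1}{609600} \approx 1.6404 \cdot 10^{-6}$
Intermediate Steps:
$\frac{1}{645038 + \left(271624 - 307062\right)} = \frac{1}{645038 - 35438} = \frac{1}{609600}$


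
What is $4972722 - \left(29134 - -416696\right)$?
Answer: $4526892$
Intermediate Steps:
$4972722 - \left(29134 - -416696\right) = 4972722 - \left(29134 + 416696\right) = 4972722 - 445830 = 4526892$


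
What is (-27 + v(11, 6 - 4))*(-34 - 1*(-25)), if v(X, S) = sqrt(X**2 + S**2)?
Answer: 243 - 45*sqrt(5) ≈ 142.38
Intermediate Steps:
v(X, S) = sqrt(S**2 + X**2)
(-27 + v(11, 6 - 4))*(-34 - 1*(-25)) = (-27 + sqrt((6 - 4)**2 + 11**2))*(-34 - 1*(-25)) = (-27 + sqrt(2**2 + 121))*(-34 + 25) = (-27 + sqrt(4 + 121))*(-9) = (-27 + sqrt(125))*(-9) = (-27 + 5*sqrt(5))*(-9) = 243 - 45*sqrt(5)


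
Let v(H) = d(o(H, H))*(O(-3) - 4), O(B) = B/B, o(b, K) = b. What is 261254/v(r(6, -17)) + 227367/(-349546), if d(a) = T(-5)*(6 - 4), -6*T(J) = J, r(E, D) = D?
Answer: -91321427519/1747730 ≈ -52251.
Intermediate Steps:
T(J) = -J/6
O(B) = 1
d(a) = 5/3 (d(a) = (-1/6*(-5))*(6 - 4) = (5/6)*2 = 5/3)
v(H) = -5 (v(H) = 5*(1 - 4)/3 = (5/3)*(-3) = -5)
261254/v(r(6, -17)) + 227367/(-349546) = 261254/(-5) + 227367/(-349546) = 261254*(-1/5) + 227367*(-1/349546) = -261254/5 - 227367/349546 = -91321427519/1747730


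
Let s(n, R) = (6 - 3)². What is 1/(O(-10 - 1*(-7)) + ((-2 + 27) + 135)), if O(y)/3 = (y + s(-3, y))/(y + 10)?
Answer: 7/1138 ≈ 0.0061511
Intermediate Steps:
s(n, R) = 9 (s(n, R) = 3² = 9)
O(y) = 3*(9 + y)/(10 + y) (O(y) = 3*((y + 9)/(y + 10)) = 3*((9 + y)/(10 + y)) = 3*(9 + y)/(10 + y))
1/(O(-10 - 1*(-7)) + ((-2 + 27) + 135)) = 1/(3*(9 + (-10 - 1*(-7)))/(10 + (-10 - 1*(-7))) + ((-2 + 27) + 135)) = 1/(3*(9 + (-10 + 7))/(10 + (-10 + 7)) + (25 + 135)) = 1/(3*(9 - 3)/(10 - 3) + 160) = 1/(3*6/7 + 160) = 1/(3*(⅐)*6 + 160) = 1/(18/7 + 160) = 1/(1138/7) = 7/1138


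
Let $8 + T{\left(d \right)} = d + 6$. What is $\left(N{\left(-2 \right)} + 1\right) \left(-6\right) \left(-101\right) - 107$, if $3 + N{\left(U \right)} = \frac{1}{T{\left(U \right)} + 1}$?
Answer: $-1521$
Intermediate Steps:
$T{\left(d \right)} = -2 + d$ ($T{\left(d \right)} = -8 + \left(d + 6\right) = -8 + \left(6 + d\right) = -2 + d$)
$N{\left(U \right)} = -3 + \frac{1}{-1 + U}$ ($N{\left(U \right)} = -3 + \frac{1}{\left(-2 + U\right) + 1} = -3 + \frac{1}{-1 + U}$)
$\left(N{\left(-2 \right)} + 1\right) \left(-6\right) \left(-101\right) - 107 = \left(\frac{4 - -6}{-1 - 2} + 1\right) \left(-6\right) \left(-101\right) - 107 = \left(\frac{4 + 6}{-3} + 1\right) \left(-6\right) \left(-101\right) - 107 = \left(\left(- \frac{1}{3}\right) 10 + 1\right) \left(-6\right) \left(-101\right) - 107 = \left(- \frac{10}{3} + 1\right) \left(-6\right) \left(-101\right) - 107 = \left(- \frac{7}{3}\right) \left(-6\right) \left(-101\right) - 107 = 14 \left(-101\right) - 107 = -1414 - 107 = -1521$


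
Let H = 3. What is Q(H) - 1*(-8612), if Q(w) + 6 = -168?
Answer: 8438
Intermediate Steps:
Q(w) = -174 (Q(w) = -6 - 168 = -174)
Q(H) - 1*(-8612) = -174 - 1*(-8612) = -174 + 8612 = 8438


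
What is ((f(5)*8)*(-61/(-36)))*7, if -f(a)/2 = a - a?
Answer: 0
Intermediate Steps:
f(a) = 0 (f(a) = -2*(a - a) = -2*0 = 0)
((f(5)*8)*(-61/(-36)))*7 = ((0*8)*(-61/(-36)))*7 = (0*(-61*(-1/36)))*7 = (0*(61/36))*7 = 0*7 = 0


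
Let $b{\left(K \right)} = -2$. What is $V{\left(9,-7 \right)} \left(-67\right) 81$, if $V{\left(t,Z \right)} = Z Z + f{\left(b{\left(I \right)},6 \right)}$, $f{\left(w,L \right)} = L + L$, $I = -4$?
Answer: $-331047$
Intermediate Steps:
$f{\left(w,L \right)} = 2 L$
$V{\left(t,Z \right)} = 12 + Z^{2}$ ($V{\left(t,Z \right)} = Z Z + 2 \cdot 6 = Z^{2} + 12 = 12 + Z^{2}$)
$V{\left(9,-7 \right)} \left(-67\right) 81 = \left(12 + \left(-7\right)^{2}\right) \left(-67\right) 81 = \left(12 + 49\right) \left(-67\right) 81 = 61 \left(-67\right) 81 = \left(-4087\right) 81 = -331047$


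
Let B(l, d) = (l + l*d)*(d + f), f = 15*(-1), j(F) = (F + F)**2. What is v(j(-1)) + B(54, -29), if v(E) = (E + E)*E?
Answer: 66560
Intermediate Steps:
j(F) = 4*F**2 (j(F) = (2*F)**2 = 4*F**2)
v(E) = 2*E**2 (v(E) = (2*E)*E = 2*E**2)
f = -15
B(l, d) = (-15 + d)*(l + d*l) (B(l, d) = (l + l*d)*(d - 15) = (l + d*l)*(-15 + d) = (-15 + d)*(l + d*l))
v(j(-1)) + B(54, -29) = 2*(4*(-1)**2)**2 + 54*(-15 + (-29)**2 - 14*(-29)) = 2*(4*1)**2 + 54*(-15 + 841 + 406) = 2*4**2 + 54*1232 = 2*16 + 66528 = 32 + 66528 = 66560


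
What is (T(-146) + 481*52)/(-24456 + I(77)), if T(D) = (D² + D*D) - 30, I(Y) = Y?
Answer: -67614/24379 ≈ -2.7735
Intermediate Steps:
T(D) = -30 + 2*D² (T(D) = (D² + D²) - 30 = 2*D² - 30 = -30 + 2*D²)
(T(-146) + 481*52)/(-24456 + I(77)) = ((-30 + 2*(-146)²) + 481*52)/(-24456 + 77) = ((-30 + 2*21316) + 25012)/(-24379) = ((-30 + 42632) + 25012)*(-1/24379) = (42602 + 25012)*(-1/24379) = 67614*(-1/24379) = -67614/24379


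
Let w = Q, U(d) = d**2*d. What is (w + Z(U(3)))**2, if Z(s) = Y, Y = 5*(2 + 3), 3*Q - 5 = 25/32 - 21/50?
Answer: 4133075521/5760000 ≈ 717.55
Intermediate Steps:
U(d) = d**3
Q = 4289/2400 (Q = 5/3 + (25/32 - 21/50)/3 = 5/3 + (1/3)*(289/800) = 5/3 + 289/2400 = 4289/2400 ≈ 1.7871)
Y = 25 (Y = 5*5 = 25)
Z(s) = 25
w = 4289/2400 ≈ 1.7871
(w + Z(U(3)))**2 = (4289/2400 + 25)**2 = (64289/2400)**2 = 4133075521/5760000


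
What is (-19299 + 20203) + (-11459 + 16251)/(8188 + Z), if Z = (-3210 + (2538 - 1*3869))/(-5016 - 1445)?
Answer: 47859078048/52907209 ≈ 904.58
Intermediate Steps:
Z = 4541/6461 (Z = (-3210 + (2538 - 3869))/(-6461) = (-3210 - 1331)*(-1/6461) = -4541*(-1/6461) = 4541/6461 ≈ 0.70283)
(-19299 + 20203) + (-11459 + 16251)/(8188 + Z) = (-19299 + 20203) + (-11459 + 16251)/(8188 + 4541/6461) = 904 + 4792/(52907209/6461) = 904 + 4792*(6461/52907209) = 904 + 30961112/52907209 = 47859078048/52907209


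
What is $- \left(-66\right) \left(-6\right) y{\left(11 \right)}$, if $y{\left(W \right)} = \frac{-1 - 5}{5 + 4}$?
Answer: $264$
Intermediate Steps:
$y{\left(W \right)} = - \frac{2}{3}$ ($y{\left(W \right)} = - \frac{6}{9} = \left(-6\right) \frac{1}{9} = - \frac{2}{3}$)
$- \left(-66\right) \left(-6\right) y{\left(11 \right)} = - \frac{\left(-66\right) \left(-6\right) \left(-2\right)}{3} = - \frac{396 \left(-2\right)}{3} = \left(-1\right) \left(-264\right) = 264$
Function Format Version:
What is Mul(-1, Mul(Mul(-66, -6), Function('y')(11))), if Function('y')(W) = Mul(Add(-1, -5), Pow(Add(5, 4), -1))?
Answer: 264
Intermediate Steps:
Function('y')(W) = Rational(-2, 3) (Function('y')(W) = Mul(-6, Pow(9, -1)) = Mul(-6, Rational(1, 9)) = Rational(-2, 3))
Mul(-1, Mul(Mul(-66, -6), Function('y')(11))) = Mul(-1, Mul(Mul(-66, -6), Rational(-2, 3))) = Mul(-1, Mul(396, Rational(-2, 3))) = Mul(-1, -264) = 264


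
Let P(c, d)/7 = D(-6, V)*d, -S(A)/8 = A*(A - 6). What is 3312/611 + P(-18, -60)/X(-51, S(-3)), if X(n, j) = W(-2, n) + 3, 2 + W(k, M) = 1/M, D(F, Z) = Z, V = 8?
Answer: -10453536/3055 ≈ -3421.8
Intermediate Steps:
S(A) = -8*A*(-6 + A) (S(A) = -8*A*(A - 6) = -8*A*(-6 + A))
P(c, d) = 56*d (P(c, d) = 7*(8*d) = 56*d)
W(k, M) = -2 + 1/M
X(n, j) = 1 + 1/n (X(n, j) = (-2 + 1/n) + 3 = 1 + 1/n)
3312/611 + P(-18, -60)/X(-51, S(-3)) = 3312/611 + (56*(-60))/(((1 - 51)/(-51))) = 3312*(1/611) - 3360/((-1/51*(-50))) = 3312/611 - 3360/50/51 = 3312/611 - 3360*51/50 = 3312/611 - 17136/5 = -10453536/3055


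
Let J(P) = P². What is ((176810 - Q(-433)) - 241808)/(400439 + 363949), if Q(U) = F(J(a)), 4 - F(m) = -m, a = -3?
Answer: -65011/764388 ≈ -0.085050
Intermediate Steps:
F(m) = 4 + m (F(m) = 4 - (-1)*m = 4 + m)
Q(U) = 13 (Q(U) = 4 + (-3)² = 4 + 9 = 13)
((176810 - Q(-433)) - 241808)/(400439 + 363949) = ((176810 - 1*13) - 241808)/(400439 + 363949) = ((176810 - 13) - 241808)/764388 = (176797 - 241808)*(1/764388) = -65011*1/764388 = -65011/764388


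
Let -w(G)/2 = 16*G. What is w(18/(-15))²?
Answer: 36864/25 ≈ 1474.6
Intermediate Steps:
w(G) = -32*G
w(18/(-15))² = (-576/(-15))² = (-576*(-1)/15)² = (-32*(-6/5))² = (192/5)² = 36864/25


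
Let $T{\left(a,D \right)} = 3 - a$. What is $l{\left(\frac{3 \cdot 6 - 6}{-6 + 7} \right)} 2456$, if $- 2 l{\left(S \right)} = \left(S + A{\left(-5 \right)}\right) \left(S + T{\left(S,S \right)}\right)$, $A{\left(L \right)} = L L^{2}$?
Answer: $416292$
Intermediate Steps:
$A{\left(L \right)} = L^{3}$
$l{\left(S \right)} = \frac{375}{2} - \frac{3 S}{2}$ ($l{\left(S \right)} = - \frac{\left(S + \left(-5\right)^{3}\right) \left(S - \left(-3 + S\right)\right)}{2} = - \frac{\left(S - 125\right) 3}{2} = - \frac{\left(-125 + S\right) 3}{2} = - \frac{-375 + 3 S}{2} = \frac{375}{2} - \frac{3 S}{2}$)
$l{\left(\frac{3 \cdot 6 - 6}{-6 + 7} \right)} 2456 = \left(\frac{375}{2} - \frac{3 \frac{3 \cdot 6 - 6}{-6 + 7}}{2}\right) 2456 = \left(\frac{375}{2} - \frac{3 \frac{18 - 6}{1}}{2}\right) 2456 = \left(\frac{375}{2} - \frac{3 \cdot 12 \cdot 1}{2}\right) 2456 = \left(\frac{375}{2} - 18\right) 2456 = \frac{339}{2} \cdot 2456 = 416292$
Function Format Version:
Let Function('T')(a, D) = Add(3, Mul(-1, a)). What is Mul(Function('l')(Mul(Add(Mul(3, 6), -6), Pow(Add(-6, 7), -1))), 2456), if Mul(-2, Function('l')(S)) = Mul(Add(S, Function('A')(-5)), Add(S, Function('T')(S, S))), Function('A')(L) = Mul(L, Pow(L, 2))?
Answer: 416292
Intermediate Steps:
Function('A')(L) = Pow(L, 3)
Function('l')(S) = Add(Rational(375, 2), Mul(Rational(-3, 2), S)) (Function('l')(S) = Mul(Rational(-1, 2), Mul(Add(S, Pow(-5, 3)), Add(S, Add(3, Mul(-1, S))))) = Mul(Rational(-1, 2), Mul(Add(S, -125), 3)) = Mul(Rational(-1, 2), Mul(Add(-125, S), 3)) = Mul(Rational(-1, 2), Add(-375, Mul(3, S))) = Add(Rational(375, 2), Mul(Rational(-3, 2), S)))
Mul(Function('l')(Mul(Add(Mul(3, 6), -6), Pow(Add(-6, 7), -1))), 2456) = Mul(Add(Rational(375, 2), Mul(Rational(-3, 2), Mul(Add(Mul(3, 6), -6), Pow(Add(-6, 7), -1)))), 2456) = Mul(Add(Rational(375, 2), Mul(Rational(-3, 2), Mul(Add(18, -6), Pow(1, -1)))), 2456) = Mul(Add(Rational(375, 2), Mul(Rational(-3, 2), Mul(12, 1))), 2456) = Mul(Add(Rational(375, 2), Mul(Rational(-3, 2), 12)), 2456) = Mul(Add(Rational(375, 2), -18), 2456) = Mul(Rational(339, 2), 2456) = 416292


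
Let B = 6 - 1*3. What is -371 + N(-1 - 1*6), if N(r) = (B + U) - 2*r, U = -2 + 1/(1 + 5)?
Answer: -2135/6 ≈ -355.83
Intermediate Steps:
B = 3 (B = 6 - 3 = 3)
U = -11/6 (U = -2 + 1/6 = -11/6 ≈ -1.8333)
N(r) = 7/6 - 2*r (N(r) = (3 - 11/6) - 2*r = 7/6 - 2*r)
-371 + N(-1 - 1*6) = -371 + (7/6 - 2*(-1 - 1*6)) = -371 + (7/6 - 2*(-1 - 6)) = -371 + (7/6 - 2*(-7)) = -371 + (7/6 + 14) = -371 + 91/6 = -2135/6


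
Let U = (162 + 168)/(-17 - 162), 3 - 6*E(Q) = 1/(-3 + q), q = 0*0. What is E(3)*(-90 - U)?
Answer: -26300/537 ≈ -48.976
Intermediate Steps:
q = 0
E(Q) = 5/9 (E(Q) = ½ - 1/(6*(-3 + 0)) = ½ - ⅙/(-3) = ½ - ⅙*(-⅓) = ½ + 1/18 = 5/9)
U = -330/179 (U = 330/(-179) = 330*(-1/179) = -330/179 ≈ -1.8436)
E(3)*(-90 - U) = 5*(-90 - 1*(-330/179))/9 = 5*(-90 + 330/179)/9 = (5/9)*(-15780/179) = -26300/537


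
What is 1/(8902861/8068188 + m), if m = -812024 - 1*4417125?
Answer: -8068188/42189748309151 ≈ -1.9124e-7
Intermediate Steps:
m = -5229149 (m = -812024 - 4417125 = -5229149)
1/(8902861/8068188 + m) = 1/(8902861/8068188 - 5229149) = 1/(-42189748309151/8068188) = -8068188/42189748309151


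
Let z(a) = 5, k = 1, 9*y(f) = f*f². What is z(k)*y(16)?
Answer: 20480/9 ≈ 2275.6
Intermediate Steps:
y(f) = f³/9 (y(f) = (f*f²)/9 = f³/9)
z(k)*y(16) = 5*((⅑)*16³) = 5*((⅑)*4096) = 5*(4096/9) = 20480/9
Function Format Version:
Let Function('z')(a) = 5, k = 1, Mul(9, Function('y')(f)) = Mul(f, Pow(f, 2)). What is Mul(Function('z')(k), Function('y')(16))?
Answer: Rational(20480, 9) ≈ 2275.6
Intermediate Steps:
Function('y')(f) = Mul(Rational(1, 9), Pow(f, 3)) (Function('y')(f) = Mul(Rational(1, 9), Mul(f, Pow(f, 2))) = Mul(Rational(1, 9), Pow(f, 3)))
Mul(Function('z')(k), Function('y')(16)) = Mul(5, Mul(Rational(1, 9), Pow(16, 3))) = Mul(5, Mul(Rational(1, 9), 4096)) = Mul(5, Rational(4096, 9)) = Rational(20480, 9)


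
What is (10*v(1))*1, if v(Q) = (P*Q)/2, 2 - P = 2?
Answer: 0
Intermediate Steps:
P = 0 (P = 2 - 1*2 = 2 - 2 = 0)
v(Q) = 0 (v(Q) = (0*Q)/2 = 0*(½) = 0)
(10*v(1))*1 = (10*0)*1 = 0*1 = 0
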